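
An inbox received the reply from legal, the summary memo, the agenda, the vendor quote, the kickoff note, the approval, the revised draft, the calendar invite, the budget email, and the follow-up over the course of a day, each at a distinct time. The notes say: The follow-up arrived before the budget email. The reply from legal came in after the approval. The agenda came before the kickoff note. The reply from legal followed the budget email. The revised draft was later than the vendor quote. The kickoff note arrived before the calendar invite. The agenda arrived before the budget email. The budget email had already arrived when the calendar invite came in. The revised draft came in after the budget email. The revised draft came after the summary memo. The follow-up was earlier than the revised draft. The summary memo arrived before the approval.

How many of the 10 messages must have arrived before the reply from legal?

5

Directly stated before the reply from legal: the approval and the budget email.
The agenda reaches the reply from legal via the agenda → the budget email → the reply from legal.
The follow-up reaches the reply from legal via the follow-up → the budget email → the reply from legal.
The summary memo reaches the reply from legal via the summary memo → the approval → the reply from legal.
No chain forces the calendar invite (or any of the others) ahead of the reply from legal.
That's the agenda, the approval, the budget email, the follow-up, and the summary memo — 5 in all.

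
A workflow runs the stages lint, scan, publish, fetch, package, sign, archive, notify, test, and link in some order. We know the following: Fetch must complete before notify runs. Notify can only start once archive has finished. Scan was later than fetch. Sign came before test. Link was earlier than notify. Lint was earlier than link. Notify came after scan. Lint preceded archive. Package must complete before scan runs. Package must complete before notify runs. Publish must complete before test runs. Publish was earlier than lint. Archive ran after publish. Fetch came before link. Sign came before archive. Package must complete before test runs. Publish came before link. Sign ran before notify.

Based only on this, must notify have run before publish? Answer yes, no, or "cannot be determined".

Tracing the constraints gives publish → archive → notify, so publish must come before notify.
That means notify cannot be before publish.

no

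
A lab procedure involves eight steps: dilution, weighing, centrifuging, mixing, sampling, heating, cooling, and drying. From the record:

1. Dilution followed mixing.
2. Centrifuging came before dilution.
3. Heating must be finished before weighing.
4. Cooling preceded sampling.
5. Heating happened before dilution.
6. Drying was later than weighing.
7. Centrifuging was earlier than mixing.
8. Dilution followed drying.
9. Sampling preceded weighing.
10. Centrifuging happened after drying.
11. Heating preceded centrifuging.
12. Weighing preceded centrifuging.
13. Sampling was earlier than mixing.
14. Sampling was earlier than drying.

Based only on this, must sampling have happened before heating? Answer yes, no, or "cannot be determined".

No chain of stated constraints runs from sampling to heating, and none runs from heating to sampling either.
So the relative order of sampling and heating is not fixed by the given facts.

cannot be determined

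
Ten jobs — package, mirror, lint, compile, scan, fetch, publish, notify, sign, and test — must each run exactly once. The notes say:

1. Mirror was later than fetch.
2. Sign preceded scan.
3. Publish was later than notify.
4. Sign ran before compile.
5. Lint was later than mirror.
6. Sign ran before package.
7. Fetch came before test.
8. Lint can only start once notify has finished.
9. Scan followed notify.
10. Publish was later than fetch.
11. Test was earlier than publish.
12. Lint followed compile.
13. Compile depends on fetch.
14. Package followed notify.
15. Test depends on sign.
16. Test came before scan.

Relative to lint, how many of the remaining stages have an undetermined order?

Forced before lint: compile, fetch, mirror, notify, and sign.
That leaves package, publish, scan, and test with no forced order relative to lint — 4.

4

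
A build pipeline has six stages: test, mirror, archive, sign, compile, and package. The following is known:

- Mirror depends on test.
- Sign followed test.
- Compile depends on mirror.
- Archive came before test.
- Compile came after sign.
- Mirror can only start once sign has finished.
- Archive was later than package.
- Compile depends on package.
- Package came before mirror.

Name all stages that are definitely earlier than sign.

Directly stated before sign: test.
Archive reaches sign via archive → test → sign.
Package reaches sign via package → archive → test → sign.

archive, package, test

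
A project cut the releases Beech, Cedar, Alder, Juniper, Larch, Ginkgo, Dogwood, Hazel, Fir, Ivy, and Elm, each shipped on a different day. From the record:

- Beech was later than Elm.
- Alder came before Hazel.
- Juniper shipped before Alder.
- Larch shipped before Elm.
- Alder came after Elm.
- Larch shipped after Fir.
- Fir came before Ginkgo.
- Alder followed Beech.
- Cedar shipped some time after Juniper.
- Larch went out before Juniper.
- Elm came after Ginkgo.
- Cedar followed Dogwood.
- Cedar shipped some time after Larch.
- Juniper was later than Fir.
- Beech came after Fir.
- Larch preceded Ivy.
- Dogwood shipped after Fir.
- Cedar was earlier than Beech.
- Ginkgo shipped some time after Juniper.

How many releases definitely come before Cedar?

4

Directly stated before Cedar: Dogwood, Juniper, and Larch.
Fir reaches Cedar via Fir → Dogwood → Cedar.
That's Dogwood, Fir, Juniper, and Larch — 4 in all.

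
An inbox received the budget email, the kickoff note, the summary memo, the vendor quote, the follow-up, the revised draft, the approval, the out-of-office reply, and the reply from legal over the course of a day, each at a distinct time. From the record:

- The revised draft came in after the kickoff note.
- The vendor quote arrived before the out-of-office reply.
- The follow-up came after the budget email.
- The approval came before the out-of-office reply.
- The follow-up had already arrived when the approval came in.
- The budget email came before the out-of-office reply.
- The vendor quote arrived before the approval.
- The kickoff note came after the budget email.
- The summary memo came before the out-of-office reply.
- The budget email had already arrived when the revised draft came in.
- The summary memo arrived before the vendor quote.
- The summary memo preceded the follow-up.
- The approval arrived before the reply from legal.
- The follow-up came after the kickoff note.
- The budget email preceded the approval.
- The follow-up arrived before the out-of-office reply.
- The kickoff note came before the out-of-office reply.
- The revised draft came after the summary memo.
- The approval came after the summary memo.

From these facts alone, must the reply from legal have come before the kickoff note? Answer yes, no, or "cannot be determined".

Tracing the constraints gives the kickoff note → the follow-up → the approval → the reply from legal, so the kickoff note must come before the reply from legal.
That means the reply from legal cannot be before the kickoff note.

no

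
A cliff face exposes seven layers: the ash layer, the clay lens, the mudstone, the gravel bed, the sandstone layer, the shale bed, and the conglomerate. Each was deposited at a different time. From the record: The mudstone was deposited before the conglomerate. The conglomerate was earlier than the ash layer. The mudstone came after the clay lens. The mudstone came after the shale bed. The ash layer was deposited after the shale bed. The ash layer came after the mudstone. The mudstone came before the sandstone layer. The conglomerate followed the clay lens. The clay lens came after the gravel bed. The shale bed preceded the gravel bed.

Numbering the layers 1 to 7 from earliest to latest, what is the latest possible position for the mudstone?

4

The mudstone must come before the ash layer, the conglomerate, and the sandstone layer — 3 layers forced after it.
Everything else can be placed before the mudstone in some valid order, so the mudstone can sit as late as position 7 − 3 = 4.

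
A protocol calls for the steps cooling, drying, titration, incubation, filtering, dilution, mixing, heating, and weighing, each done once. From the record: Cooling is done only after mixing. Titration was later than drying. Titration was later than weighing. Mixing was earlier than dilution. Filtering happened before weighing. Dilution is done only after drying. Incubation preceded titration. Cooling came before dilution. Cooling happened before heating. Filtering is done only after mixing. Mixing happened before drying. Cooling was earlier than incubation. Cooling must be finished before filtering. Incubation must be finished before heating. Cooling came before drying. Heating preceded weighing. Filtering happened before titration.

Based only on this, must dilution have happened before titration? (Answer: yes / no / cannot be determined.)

cannot be determined

No chain of stated constraints runs from dilution to titration, and none runs from titration to dilution either.
So the relative order of dilution and titration is not fixed by the given facts.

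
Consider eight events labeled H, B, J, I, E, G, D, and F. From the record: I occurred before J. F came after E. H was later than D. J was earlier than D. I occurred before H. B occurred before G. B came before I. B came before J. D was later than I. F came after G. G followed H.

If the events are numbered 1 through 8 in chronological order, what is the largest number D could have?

D must come before F, G, and H — 3 events forced after it.
Everything else can be placed before D in some valid order, so D can sit as late as position 8 − 3 = 5.

5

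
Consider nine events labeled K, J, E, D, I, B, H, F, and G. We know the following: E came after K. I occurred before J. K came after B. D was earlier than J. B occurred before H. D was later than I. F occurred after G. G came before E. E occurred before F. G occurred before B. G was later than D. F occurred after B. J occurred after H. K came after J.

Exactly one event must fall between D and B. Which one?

G

Tracing the constraints gives D → G → B, so G sits after D and before B.
No other event is forced both after D and before B.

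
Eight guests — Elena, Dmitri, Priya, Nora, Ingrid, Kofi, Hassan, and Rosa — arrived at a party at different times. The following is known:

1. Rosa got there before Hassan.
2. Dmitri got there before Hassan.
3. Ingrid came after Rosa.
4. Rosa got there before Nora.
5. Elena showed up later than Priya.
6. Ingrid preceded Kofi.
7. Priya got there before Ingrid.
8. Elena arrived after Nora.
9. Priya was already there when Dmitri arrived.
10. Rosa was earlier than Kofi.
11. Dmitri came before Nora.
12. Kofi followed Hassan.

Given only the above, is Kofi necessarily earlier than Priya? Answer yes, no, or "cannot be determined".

Tracing the constraints gives Priya → Ingrid → Kofi, so Priya must come before Kofi.
That means Kofi cannot be before Priya.

no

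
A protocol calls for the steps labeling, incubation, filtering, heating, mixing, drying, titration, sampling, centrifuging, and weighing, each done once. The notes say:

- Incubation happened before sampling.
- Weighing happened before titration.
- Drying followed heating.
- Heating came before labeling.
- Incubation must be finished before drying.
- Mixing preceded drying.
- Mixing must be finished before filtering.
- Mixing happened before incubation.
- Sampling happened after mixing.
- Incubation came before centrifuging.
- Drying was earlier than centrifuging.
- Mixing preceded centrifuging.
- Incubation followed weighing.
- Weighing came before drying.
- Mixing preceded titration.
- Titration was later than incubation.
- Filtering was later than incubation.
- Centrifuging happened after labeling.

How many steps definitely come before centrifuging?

Directly stated before centrifuging: drying, incubation, labeling, and mixing.
Heating reaches centrifuging via heating → labeling → centrifuging.
Weighing reaches centrifuging via weighing → drying → centrifuging.
No chain forces filtering (or any of the others) ahead of centrifuging.
That's drying, heating, incubation, labeling, mixing, and weighing — 6 in all.

6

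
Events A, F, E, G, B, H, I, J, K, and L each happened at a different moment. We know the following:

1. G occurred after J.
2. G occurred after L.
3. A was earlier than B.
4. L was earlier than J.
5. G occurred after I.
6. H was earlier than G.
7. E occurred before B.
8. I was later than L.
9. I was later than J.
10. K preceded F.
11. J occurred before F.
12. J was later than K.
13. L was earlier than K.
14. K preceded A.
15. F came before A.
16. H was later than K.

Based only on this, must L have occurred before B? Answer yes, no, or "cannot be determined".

Chain the constraints: L → K → A → B. Each link is directly stated, so L comes before B.

yes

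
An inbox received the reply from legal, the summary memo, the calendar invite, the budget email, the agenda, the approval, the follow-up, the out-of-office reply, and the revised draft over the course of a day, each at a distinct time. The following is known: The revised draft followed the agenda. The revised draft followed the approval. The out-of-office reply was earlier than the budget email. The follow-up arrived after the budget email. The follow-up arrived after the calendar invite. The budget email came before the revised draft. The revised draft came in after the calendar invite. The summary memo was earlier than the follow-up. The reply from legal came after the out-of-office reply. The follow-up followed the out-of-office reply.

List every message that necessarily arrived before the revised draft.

Directly stated before the revised draft: the agenda, the approval, the budget email, and the calendar invite.
The out-of-office reply reaches the revised draft via the out-of-office reply → the budget email → the revised draft.
No chain forces the follow-up (or any of the others) ahead of the revised draft.

the agenda, the approval, the budget email, the calendar invite, the out-of-office reply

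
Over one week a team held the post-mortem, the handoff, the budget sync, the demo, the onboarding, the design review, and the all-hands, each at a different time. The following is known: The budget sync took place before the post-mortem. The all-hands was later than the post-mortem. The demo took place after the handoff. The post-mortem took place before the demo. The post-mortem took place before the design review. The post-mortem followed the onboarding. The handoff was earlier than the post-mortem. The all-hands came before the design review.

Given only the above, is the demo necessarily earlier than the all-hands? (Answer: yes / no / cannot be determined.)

No chain of stated constraints runs from the demo to the all-hands, and none runs from the all-hands to the demo either.
So the relative order of the demo and the all-hands is not fixed by the given facts.

cannot be determined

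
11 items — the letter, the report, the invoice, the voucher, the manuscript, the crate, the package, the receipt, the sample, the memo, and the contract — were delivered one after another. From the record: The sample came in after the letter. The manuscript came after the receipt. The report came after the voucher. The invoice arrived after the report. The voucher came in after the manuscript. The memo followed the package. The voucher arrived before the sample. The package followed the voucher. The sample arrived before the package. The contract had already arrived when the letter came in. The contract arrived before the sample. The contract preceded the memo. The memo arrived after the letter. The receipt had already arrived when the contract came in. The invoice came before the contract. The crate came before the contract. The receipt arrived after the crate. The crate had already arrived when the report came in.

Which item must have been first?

the crate

The crate has a chain of constraints placing it before every other item, so the crate must be first.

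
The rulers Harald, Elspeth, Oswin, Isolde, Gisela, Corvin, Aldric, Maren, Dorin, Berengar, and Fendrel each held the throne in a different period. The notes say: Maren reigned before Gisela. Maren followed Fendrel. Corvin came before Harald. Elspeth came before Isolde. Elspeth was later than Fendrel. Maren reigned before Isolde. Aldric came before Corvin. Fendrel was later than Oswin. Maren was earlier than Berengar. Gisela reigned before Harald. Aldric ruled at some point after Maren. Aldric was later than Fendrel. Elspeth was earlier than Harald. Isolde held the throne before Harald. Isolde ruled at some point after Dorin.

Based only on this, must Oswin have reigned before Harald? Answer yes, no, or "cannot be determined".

Chain the constraints: Oswin → Fendrel → Elspeth → Harald. Each link is directly stated, so Oswin comes before Harald.

yes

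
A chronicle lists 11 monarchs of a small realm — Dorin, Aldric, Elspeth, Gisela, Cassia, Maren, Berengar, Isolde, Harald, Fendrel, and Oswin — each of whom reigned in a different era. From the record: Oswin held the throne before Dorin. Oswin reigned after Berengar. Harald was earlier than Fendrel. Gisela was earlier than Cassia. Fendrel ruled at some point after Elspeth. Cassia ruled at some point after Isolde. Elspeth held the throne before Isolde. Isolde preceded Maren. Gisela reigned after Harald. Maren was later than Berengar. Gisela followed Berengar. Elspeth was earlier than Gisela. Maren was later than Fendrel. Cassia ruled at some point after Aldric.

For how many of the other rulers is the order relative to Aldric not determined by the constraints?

Forced after Aldric: Cassia.
That leaves Berengar, Dorin, Elspeth, Fendrel, Gisela, Harald, Isolde, Maren, and Oswin with no forced order relative to Aldric — 9.

9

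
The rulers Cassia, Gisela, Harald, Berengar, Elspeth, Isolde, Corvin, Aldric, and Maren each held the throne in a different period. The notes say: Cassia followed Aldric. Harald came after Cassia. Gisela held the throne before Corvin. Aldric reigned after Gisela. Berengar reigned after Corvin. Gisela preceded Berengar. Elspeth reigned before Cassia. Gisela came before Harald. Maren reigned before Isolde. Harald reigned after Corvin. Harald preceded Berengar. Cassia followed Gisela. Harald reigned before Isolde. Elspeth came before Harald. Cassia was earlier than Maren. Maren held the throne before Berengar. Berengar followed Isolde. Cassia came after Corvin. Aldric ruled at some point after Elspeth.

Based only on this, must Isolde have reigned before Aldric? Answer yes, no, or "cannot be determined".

Tracing the constraints gives Aldric → Cassia → Maren → Isolde, so Aldric must come before Isolde.
That means Isolde cannot be before Aldric.

no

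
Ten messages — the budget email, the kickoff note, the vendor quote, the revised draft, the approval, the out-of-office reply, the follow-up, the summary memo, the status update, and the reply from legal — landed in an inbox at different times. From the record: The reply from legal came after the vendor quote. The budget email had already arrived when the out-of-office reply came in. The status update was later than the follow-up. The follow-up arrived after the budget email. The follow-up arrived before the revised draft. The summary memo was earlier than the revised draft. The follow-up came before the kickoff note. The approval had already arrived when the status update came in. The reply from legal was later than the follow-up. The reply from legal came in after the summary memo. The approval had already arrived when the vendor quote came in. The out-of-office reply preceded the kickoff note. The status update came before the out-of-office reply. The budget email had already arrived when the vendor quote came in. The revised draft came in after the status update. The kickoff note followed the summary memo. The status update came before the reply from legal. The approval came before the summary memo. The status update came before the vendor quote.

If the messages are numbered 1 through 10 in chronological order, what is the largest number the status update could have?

The status update must come before the kickoff note, the out-of-office reply, the reply from legal, the revised draft, and the vendor quote — 5 messages forced after it.
Everything else can be placed before the status update in some valid order, so the status update can sit as late as position 10 − 5 = 5.

5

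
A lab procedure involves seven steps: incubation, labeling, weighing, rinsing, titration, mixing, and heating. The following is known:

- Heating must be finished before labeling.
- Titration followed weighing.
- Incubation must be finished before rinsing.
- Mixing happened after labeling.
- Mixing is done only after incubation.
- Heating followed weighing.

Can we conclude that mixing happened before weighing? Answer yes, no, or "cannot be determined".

Tracing the constraints gives weighing → heating → labeling → mixing, so weighing must come before mixing.
That means mixing cannot be before weighing.

no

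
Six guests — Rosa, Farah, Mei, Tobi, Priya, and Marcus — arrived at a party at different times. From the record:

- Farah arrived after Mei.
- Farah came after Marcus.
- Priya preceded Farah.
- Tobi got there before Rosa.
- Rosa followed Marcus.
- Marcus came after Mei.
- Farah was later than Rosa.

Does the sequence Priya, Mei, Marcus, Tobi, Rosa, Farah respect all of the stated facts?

yes

Check each stated constraint against the proposed order — e.g. Mei is ahead of Farah; Priya is ahead of Farah. Every pair is in the required order; nothing is violated.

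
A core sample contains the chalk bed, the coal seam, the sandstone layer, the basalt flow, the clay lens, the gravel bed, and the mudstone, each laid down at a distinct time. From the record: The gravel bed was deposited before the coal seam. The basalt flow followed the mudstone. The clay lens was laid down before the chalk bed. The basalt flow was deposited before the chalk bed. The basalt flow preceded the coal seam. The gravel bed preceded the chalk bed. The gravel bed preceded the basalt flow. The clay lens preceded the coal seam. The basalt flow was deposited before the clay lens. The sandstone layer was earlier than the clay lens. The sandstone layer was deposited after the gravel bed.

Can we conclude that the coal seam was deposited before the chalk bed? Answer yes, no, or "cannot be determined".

cannot be determined

No chain of stated constraints runs from the coal seam to the chalk bed, and none runs from the chalk bed to the coal seam either.
So the relative order of the coal seam and the chalk bed is not fixed by the given facts.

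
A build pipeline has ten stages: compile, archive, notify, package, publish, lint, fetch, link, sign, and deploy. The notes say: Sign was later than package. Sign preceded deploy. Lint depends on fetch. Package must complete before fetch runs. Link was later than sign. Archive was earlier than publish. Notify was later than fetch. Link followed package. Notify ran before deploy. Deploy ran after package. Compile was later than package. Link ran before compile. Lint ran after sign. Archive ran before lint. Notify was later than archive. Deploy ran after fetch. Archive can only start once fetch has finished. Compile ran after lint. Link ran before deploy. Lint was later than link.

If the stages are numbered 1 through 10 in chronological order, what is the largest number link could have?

7

Link must come before compile, deploy, and lint — 3 stages forced after it.
Everything else can be placed before link in some valid order, so link can sit as late as position 10 − 3 = 7.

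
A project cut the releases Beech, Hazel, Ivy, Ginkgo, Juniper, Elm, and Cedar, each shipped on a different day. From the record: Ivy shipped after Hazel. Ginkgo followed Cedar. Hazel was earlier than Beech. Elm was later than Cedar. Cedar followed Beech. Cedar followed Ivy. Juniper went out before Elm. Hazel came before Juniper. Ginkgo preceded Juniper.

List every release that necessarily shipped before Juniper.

Directly stated before Juniper: Ginkgo and Hazel.
Beech reaches Juniper via Beech → Cedar → Ginkgo → Juniper.
Cedar reaches Juniper via Cedar → Ginkgo → Juniper.
Ivy reaches Juniper via Ivy → Cedar → Ginkgo → Juniper.
No chain forces Elm ahead of Juniper.

Beech, Cedar, Ginkgo, Hazel, Ivy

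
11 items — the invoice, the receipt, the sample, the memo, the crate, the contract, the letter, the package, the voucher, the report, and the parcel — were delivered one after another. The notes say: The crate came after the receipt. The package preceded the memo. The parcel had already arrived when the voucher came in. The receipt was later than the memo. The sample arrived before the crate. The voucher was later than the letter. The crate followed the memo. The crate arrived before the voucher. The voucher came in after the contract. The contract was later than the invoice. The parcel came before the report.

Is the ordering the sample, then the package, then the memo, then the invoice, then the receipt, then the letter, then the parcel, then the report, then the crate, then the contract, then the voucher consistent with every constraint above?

Check each stated constraint against the proposed order — e.g. the invoice is ahead of the contract; the sample is ahead of the crate. Every pair is in the required order; nothing is violated.

yes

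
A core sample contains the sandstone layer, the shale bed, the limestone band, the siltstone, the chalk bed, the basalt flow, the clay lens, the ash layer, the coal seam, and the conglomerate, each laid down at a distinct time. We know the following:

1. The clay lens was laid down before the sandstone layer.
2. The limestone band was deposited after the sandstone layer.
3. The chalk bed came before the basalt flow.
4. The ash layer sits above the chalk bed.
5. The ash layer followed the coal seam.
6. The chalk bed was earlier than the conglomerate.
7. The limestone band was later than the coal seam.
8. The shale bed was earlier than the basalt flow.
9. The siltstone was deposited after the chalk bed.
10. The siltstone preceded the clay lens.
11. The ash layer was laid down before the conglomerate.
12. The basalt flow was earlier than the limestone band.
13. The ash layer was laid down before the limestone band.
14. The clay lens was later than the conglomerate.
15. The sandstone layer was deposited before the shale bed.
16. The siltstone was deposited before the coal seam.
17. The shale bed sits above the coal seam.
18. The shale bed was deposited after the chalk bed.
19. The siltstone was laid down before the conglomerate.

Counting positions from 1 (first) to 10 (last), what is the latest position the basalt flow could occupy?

9

The basalt flow must come before the limestone band — 1 layer forced after it.
Everything else can be placed before the basalt flow in some valid order, so the basalt flow can sit as late as position 10 − 1 = 9.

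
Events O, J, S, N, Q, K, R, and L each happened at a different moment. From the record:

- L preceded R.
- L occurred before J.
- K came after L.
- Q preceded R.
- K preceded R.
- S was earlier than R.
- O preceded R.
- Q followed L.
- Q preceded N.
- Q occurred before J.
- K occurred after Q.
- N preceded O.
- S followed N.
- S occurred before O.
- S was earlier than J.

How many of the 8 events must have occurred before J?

4

Directly stated before J: L, Q, and S.
N reaches J via N → S → J.
That's L, N, Q, and S — 4 in all.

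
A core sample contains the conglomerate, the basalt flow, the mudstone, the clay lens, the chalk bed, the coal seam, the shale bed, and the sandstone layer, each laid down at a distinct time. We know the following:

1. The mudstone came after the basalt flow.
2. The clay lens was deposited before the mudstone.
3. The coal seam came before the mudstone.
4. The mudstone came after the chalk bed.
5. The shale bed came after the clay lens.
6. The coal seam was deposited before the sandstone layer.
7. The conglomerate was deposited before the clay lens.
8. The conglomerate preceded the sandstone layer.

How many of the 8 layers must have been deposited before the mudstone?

5

Directly stated before the mudstone: the basalt flow, the chalk bed, the clay lens, and the coal seam.
The conglomerate reaches the mudstone via the conglomerate → the clay lens → the mudstone.
That's the basalt flow, the chalk bed, the clay lens, the coal seam, and the conglomerate — 5 in all.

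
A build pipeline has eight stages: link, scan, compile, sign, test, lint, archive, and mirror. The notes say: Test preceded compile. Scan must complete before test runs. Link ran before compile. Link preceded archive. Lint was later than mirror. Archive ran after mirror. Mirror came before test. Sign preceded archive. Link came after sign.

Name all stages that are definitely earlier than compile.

link, mirror, scan, sign, test

Directly stated before compile: link and test.
Mirror reaches compile via mirror → test → compile.
Scan reaches compile via scan → test → compile.
Sign reaches compile via sign → link → compile.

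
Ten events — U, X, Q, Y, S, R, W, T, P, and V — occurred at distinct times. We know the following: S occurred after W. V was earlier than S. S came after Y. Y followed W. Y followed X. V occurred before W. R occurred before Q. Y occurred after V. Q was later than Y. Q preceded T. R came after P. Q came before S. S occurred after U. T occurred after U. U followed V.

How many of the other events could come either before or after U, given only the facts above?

6

Forced before U: V; forced after U: S and T.
That leaves P, Q, R, W, X, and Y with no forced order relative to U — 6.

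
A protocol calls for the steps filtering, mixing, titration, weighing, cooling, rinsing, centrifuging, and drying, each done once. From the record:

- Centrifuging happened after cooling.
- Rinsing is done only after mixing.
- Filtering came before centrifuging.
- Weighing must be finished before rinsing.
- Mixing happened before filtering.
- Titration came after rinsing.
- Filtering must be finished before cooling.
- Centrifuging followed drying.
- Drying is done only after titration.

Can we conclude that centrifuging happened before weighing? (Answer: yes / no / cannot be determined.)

Tracing the constraints gives weighing → rinsing → titration → drying → centrifuging, so weighing must come before centrifuging.
That means centrifuging cannot be before weighing.

no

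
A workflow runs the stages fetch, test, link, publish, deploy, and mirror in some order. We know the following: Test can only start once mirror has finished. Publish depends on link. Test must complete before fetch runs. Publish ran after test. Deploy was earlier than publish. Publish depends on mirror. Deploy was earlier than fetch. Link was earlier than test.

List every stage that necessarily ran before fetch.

Directly stated before fetch: deploy and test.
Link reaches fetch via link → test → fetch.
Mirror reaches fetch via mirror → test → fetch.
No chain forces publish ahead of fetch.

deploy, link, mirror, test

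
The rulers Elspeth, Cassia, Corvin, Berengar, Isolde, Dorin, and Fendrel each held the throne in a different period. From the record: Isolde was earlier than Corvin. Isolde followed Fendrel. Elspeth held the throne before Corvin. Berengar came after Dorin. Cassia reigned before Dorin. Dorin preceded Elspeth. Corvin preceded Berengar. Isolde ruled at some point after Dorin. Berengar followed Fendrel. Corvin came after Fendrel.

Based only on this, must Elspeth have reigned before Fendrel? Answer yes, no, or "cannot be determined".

cannot be determined

No chain of stated constraints runs from Elspeth to Fendrel, and none runs from Fendrel to Elspeth either.
So the relative order of Elspeth and Fendrel is not fixed by the given facts.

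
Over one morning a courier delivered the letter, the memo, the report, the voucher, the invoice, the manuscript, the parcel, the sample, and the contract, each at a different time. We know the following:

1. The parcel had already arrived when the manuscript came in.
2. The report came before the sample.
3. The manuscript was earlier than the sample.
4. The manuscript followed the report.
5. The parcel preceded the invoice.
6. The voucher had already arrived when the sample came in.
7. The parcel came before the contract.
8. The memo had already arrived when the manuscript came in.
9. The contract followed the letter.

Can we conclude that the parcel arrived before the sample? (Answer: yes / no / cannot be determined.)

yes

Chain the constraints: the parcel → the manuscript → the sample. Each link is directly stated, so the parcel comes before the sample.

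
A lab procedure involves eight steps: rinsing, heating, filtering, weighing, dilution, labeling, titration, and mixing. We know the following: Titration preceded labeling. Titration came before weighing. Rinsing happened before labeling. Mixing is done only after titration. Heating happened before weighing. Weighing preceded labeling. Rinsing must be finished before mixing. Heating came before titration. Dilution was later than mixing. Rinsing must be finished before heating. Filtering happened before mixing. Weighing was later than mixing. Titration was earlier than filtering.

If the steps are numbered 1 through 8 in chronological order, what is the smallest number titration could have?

3

Heating and rinsing must both come before titration — 2 forced predecessors.
Nothing else is forced ahead of titration, so its earliest slot is position 2 + 1 = 3.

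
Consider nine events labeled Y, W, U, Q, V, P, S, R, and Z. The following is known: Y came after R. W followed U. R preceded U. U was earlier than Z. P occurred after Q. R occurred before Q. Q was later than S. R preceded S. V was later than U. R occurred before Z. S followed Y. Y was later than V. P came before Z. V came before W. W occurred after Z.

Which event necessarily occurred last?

Every other event has a chain of constraints placing it before W, so W is last.

W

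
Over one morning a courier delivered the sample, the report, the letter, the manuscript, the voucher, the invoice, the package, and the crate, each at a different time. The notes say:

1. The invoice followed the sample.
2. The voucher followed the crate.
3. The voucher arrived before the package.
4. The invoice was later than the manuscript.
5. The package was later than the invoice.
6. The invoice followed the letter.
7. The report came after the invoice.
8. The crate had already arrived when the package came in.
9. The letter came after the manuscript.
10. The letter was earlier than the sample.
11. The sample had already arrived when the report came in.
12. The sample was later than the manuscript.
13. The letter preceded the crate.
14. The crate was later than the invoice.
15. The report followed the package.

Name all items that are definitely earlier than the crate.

the invoice, the letter, the manuscript, the sample

Directly stated before the crate: the invoice and the letter.
The manuscript reaches the crate via the manuscript → the invoice → the crate.
The sample reaches the crate via the sample → the invoice → the crate.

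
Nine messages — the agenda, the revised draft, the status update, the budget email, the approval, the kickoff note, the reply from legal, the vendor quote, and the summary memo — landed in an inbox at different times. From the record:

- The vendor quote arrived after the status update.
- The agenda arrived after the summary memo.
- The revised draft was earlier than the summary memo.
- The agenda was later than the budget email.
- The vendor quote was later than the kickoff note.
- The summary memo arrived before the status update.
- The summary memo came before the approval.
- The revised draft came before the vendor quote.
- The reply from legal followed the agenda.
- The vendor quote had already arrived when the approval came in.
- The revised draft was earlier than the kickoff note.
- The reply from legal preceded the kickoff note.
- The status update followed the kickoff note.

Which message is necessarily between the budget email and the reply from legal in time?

the agenda

Tracing the constraints gives the budget email → the agenda → the reply from legal, so the agenda sits after the budget email and before the reply from legal.
No other message is forced both after the budget email and before the reply from legal.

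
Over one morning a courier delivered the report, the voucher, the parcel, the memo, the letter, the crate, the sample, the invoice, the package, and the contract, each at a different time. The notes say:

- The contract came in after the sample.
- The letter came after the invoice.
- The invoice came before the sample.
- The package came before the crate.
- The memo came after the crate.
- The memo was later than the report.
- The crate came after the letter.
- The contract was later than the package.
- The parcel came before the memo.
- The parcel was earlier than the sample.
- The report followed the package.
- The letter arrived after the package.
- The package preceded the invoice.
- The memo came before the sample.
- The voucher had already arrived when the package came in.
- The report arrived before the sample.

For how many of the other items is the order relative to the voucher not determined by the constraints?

Forced after the voucher: the contract, the crate, the invoice, the letter, the memo, the package, the report, and the sample.
That leaves the parcel with no forced order relative to the voucher — 1.

1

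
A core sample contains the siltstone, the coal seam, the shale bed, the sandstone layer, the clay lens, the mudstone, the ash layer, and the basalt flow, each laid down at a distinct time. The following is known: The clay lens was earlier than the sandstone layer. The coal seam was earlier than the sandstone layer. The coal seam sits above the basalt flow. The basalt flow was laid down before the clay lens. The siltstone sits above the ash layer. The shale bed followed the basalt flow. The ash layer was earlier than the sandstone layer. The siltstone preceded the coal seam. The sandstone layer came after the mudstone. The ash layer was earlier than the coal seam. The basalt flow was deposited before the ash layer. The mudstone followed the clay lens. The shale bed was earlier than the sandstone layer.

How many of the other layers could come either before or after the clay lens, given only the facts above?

Forced before the clay lens: the basalt flow; forced after the clay lens: the mudstone and the sandstone layer.
That leaves the ash layer, the coal seam, the shale bed, and the siltstone with no forced order relative to the clay lens — 4.

4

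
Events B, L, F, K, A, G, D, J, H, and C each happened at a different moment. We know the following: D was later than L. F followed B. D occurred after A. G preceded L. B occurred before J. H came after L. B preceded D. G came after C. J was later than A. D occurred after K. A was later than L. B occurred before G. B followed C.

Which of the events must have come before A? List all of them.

Directly stated before A: L.
B reaches A via B → G → L → A.
C reaches A via C → G → L → A.
G reaches A via G → L → A.

B, C, G, L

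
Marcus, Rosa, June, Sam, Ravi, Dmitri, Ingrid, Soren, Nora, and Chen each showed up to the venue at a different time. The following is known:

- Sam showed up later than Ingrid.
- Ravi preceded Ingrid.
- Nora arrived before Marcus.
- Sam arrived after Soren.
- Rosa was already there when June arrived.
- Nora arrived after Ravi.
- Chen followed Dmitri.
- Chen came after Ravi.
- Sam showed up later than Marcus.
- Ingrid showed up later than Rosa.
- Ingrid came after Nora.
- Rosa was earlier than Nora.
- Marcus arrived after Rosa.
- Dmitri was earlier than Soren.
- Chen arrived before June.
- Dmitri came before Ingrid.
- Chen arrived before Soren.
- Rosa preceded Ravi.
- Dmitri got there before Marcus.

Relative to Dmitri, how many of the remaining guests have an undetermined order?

3

Forced after Dmitri: Chen, Ingrid, June, Marcus, Sam, and Soren.
That leaves Nora, Ravi, and Rosa with no forced order relative to Dmitri — 3.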